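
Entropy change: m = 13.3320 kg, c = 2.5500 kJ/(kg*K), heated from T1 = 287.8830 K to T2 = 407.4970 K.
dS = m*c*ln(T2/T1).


T2/T1 = 1.4155
ln(T2/T1) = 0.3475
dS = 13.3320 * 2.5500 * 0.3475 = 11.8131 kJ/K

11.8131 kJ/K


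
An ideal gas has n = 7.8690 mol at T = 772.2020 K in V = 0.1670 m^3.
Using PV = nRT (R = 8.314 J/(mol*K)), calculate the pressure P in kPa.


P = nRT/V = 7.8690 * 8.314 * 772.2020 / 0.1670
= 50519.6680 / 0.1670 = 302512.9819 Pa = 302.5130 kPa

302.5130 kPa


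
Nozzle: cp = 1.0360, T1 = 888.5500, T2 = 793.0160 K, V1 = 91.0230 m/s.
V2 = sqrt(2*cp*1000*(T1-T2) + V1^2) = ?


dT = 95.5340 K
2*cp*1000*dT = 197946.4480
V1^2 = 8285.1865
V2 = sqrt(206231.6345) = 454.1273 m/s

454.1273 m/s


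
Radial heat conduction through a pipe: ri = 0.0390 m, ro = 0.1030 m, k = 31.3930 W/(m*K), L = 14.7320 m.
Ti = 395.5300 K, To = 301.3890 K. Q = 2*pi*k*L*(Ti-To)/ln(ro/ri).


dT = 94.1410 K
ln(ro/ri) = 0.9712
Q = 2*pi*31.3930*14.7320*94.1410 / 0.9712 = 281682.0262 W

281682.0262 W


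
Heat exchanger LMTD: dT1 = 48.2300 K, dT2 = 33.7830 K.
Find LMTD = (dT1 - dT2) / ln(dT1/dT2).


dT1/dT2 = 1.4276
ln(dT1/dT2) = 0.3560
LMTD = 14.4470 / 0.3560 = 40.5788 K

40.5788 K


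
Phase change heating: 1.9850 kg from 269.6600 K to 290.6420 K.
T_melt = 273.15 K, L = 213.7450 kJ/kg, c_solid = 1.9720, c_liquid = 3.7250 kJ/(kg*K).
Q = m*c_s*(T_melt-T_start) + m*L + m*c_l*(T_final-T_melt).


Q1 (sensible, solid) = 1.9850 * 1.9720 * 3.4900 = 13.6613 kJ
Q2 (latent) = 1.9850 * 213.7450 = 424.2838 kJ
Q3 (sensible, liquid) = 1.9850 * 3.7250 * 17.4920 = 129.3380 kJ
Q_total = 567.2832 kJ

567.2832 kJ


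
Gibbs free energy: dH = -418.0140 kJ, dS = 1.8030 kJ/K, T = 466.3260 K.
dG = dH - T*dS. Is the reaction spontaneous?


T*dS = 466.3260 * 1.8030 = 840.7858 kJ
dG = -418.0140 - 840.7858 = -1258.7998 kJ (spontaneous)

dG = -1258.7998 kJ, spontaneous


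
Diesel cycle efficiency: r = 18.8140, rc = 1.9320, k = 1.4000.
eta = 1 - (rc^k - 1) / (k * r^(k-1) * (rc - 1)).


r^(k-1) = 3.2344
rc^k = 2.5143
eta = 0.6412 = 64.1191%

64.1191%


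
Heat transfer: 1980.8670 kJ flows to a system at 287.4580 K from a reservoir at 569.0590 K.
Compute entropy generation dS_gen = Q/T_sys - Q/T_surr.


dS_sys = 1980.8670/287.4580 = 6.8910 kJ/K
dS_surr = -1980.8670/569.0590 = -3.4810 kJ/K
dS_gen = 6.8910 - 3.4810 = 3.4100 kJ/K (irreversible)

dS_gen = 3.4100 kJ/K, irreversible


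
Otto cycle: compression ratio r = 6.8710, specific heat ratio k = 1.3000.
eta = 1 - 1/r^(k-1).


r^(k-1) = 1.7828
eta = 1 - 1/1.7828 = 0.4391 = 43.9089%

43.9089%


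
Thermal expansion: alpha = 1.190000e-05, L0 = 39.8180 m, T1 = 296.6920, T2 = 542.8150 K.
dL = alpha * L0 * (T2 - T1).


dT = 246.1230 K
dL = 1.190000e-05 * 39.8180 * 246.1230 = 0.116621 m
L_final = 39.934621 m

dL = 0.116621 m


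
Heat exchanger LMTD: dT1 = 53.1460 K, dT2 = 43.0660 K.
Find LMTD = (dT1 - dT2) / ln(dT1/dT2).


dT1/dT2 = 1.2341
ln(dT1/dT2) = 0.2103
LMTD = 10.0800 / 0.2103 = 47.9295 K

47.9295 K


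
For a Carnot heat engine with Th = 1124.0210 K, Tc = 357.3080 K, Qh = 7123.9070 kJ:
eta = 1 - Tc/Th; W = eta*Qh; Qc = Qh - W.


eta = 1 - 357.3080/1124.0210 = 0.6821
W = 0.6821 * 7123.9070 = 4859.3328 kJ
Qc = 7123.9070 - 4859.3328 = 2264.5742 kJ

eta = 68.2116%, W = 4859.3328 kJ, Qc = 2264.5742 kJ


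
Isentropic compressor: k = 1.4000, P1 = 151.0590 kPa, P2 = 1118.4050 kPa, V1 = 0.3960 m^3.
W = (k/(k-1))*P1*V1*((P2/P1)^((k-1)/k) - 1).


(k-1)/k = 0.2857
(P2/P1)^exp = 1.7718
W = 3.5000 * 151.0590 * 0.3960 * (1.7718 - 1) = 161.5903 kJ

161.5903 kJ


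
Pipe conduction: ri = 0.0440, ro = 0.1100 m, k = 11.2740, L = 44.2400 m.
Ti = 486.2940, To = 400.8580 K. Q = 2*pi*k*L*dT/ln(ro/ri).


dT = 85.4360 K
ln(ro/ri) = 0.9163
Q = 2*pi*11.2740*44.2400*85.4360 / 0.9163 = 292200.2818 W

292200.2818 W


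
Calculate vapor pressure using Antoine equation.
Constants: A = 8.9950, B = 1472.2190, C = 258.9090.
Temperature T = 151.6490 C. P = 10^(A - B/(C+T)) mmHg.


C+T = 410.5580
B/(C+T) = 3.5859
log10(P) = 8.9950 - 3.5859 = 5.4091
P = 10^5.4091 = 256508.8009 mmHg

256508.8009 mmHg


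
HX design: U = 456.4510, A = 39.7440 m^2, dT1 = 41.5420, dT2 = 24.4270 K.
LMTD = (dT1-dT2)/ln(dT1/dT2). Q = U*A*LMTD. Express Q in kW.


LMTD = 32.2307 K
Q = 456.4510 * 39.7440 * 32.2307 = 584702.7373 W = 584.7027 kW

584.7027 kW


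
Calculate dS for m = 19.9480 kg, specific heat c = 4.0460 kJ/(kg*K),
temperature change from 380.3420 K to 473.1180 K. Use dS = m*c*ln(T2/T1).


T2/T1 = 1.2439
ln(T2/T1) = 0.2183
dS = 19.9480 * 4.0460 * 0.2183 = 17.6168 kJ/K

17.6168 kJ/K


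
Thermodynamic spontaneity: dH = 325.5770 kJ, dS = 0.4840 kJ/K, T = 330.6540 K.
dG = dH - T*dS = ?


T*dS = 330.6540 * 0.4840 = 160.0365 kJ
dG = 325.5770 - 160.0365 = 165.5405 kJ (non-spontaneous)

dG = 165.5405 kJ, non-spontaneous


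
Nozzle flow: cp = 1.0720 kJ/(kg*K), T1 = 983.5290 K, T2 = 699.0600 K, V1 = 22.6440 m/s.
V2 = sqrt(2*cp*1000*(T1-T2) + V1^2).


dT = 284.4690 K
2*cp*1000*dT = 609901.5360
V1^2 = 512.7507
V2 = sqrt(610414.2867) = 781.2901 m/s

781.2901 m/s


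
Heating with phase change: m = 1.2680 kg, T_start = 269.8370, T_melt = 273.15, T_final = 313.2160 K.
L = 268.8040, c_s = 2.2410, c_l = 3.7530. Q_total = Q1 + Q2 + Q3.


Q1 (sensible, solid) = 1.2680 * 2.2410 * 3.3130 = 9.4142 kJ
Q2 (latent) = 1.2680 * 268.8040 = 340.8435 kJ
Q3 (sensible, liquid) = 1.2680 * 3.7530 * 40.0660 = 190.6662 kJ
Q_total = 540.9239 kJ

540.9239 kJ


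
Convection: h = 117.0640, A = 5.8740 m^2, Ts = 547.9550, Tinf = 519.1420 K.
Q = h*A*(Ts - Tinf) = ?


dT = 28.8130 K
Q = 117.0640 * 5.8740 * 28.8130 = 19812.7966 W

19812.7966 W


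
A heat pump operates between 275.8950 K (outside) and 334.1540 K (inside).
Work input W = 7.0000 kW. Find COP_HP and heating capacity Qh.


COP = 334.1540 / 58.2590 = 5.7357
Qh = 5.7357 * 7.0000 = 40.1496 kW

COP = 5.7357, Qh = 40.1496 kW


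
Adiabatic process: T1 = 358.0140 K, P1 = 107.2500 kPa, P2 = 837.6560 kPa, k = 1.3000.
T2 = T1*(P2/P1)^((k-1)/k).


(k-1)/k = 0.2308
(P2/P1)^exp = 1.6069
T2 = 358.0140 * 1.6069 = 575.3080 K

575.3080 K


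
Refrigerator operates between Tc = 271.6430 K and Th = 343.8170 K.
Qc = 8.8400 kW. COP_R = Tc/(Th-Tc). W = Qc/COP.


COP = 271.6430 / 72.1740 = 3.7637
W = 8.8400 / 3.7637 = 2.3487 kW

COP = 3.7637, W = 2.3487 kW


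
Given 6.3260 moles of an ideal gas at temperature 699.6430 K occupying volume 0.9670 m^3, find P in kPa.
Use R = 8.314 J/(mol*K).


P = nRT/V = 6.3260 * 8.314 * 699.6430 / 0.9670
= 36797.2786 / 0.9670 = 38053.0286 Pa = 38.0530 kPa

38.0530 kPa


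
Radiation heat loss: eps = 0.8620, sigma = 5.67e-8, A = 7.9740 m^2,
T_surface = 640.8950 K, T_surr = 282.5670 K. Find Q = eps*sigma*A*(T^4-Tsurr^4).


T^4 = 1.6871e+11
Tsurr^4 = 6.3751e+09
Q = 0.8620 * 5.67e-8 * 7.9740 * 1.6234e+11 = 63268.1993 W

63268.1993 W


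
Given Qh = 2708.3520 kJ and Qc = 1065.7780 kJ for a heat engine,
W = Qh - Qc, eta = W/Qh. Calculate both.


W = 2708.3520 - 1065.7780 = 1642.5740 kJ
eta = 1642.5740 / 2708.3520 = 0.6065 = 60.6485%

W = 1642.5740 kJ, eta = 60.6485%


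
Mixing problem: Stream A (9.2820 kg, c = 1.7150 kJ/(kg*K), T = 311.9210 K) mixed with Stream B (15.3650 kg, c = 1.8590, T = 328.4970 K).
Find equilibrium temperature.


num = 14348.3905
den = 44.4822
Tf = 322.5650 K

322.5650 K


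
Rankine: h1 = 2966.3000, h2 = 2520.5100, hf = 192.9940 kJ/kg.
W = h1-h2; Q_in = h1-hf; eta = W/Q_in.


W = 445.7900 kJ/kg
Q_in = 2773.3060 kJ/kg
eta = 0.1607 = 16.0743%

eta = 16.0743%


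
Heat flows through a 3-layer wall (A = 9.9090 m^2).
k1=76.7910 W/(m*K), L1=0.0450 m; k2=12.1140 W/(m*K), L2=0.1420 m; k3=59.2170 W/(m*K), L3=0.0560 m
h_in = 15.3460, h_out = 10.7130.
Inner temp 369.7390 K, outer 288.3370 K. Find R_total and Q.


R_conv_in = 1/(15.3460*9.9090) = 0.0066
R_1 = 0.0450/(76.7910*9.9090) = 5.9139e-05
R_2 = 0.1420/(12.1140*9.9090) = 0.0012
R_3 = 0.0560/(59.2170*9.9090) = 9.5436e-05
R_conv_out = 1/(10.7130*9.9090) = 0.0094
R_total = 0.0173 K/W
Q = 81.4020 / 0.0173 = 4696.1120 W

R_total = 0.0173 K/W, Q = 4696.1120 W


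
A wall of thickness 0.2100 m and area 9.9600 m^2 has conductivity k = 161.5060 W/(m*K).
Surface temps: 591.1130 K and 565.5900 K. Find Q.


dT = 25.5230 K
Q = 161.5060 * 9.9600 * 25.5230 / 0.2100 = 195506.1508 W

195506.1508 W


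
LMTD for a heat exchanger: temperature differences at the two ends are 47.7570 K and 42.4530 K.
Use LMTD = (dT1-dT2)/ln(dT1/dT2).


dT1/dT2 = 1.1249
ln(dT1/dT2) = 0.1177
LMTD = 5.3040 / 0.1177 = 45.0530 K

45.0530 K


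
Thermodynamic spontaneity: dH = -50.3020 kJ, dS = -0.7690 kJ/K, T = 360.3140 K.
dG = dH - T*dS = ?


T*dS = 360.3140 * -0.7690 = -277.0815 kJ
dG = -50.3020 + 277.0815 = 226.7795 kJ (non-spontaneous)

dG = 226.7795 kJ, non-spontaneous


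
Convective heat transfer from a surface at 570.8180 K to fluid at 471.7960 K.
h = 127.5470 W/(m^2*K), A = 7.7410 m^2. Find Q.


dT = 99.0220 K
Q = 127.5470 * 7.7410 * 99.0220 = 97768.5129 W

97768.5129 W


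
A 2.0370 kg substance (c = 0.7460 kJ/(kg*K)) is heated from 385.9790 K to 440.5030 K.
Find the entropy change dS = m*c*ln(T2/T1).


T2/T1 = 1.1413
ln(T2/T1) = 0.1321
dS = 2.0370 * 0.7460 * 0.1321 = 0.2008 kJ/K

0.2008 kJ/K


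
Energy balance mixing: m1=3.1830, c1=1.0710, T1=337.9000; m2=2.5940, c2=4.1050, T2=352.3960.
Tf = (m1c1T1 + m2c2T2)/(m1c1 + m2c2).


num = 4904.3417
den = 14.0574
Tf = 348.8806 K

348.8806 K


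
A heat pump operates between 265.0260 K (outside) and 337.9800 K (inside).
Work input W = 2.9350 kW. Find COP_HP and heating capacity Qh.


COP = 337.9800 / 72.9540 = 4.6328
Qh = 4.6328 * 2.9350 = 13.5972 kW

COP = 4.6328, Qh = 13.5972 kW


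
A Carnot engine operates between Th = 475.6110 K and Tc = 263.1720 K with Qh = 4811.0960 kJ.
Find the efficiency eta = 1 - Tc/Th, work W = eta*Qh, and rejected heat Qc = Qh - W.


eta = 1 - 263.1720/475.6110 = 0.4467
W = 0.4467 * 4811.0960 = 2148.9503 kJ
Qc = 4811.0960 - 2148.9503 = 2662.1457 kJ

eta = 44.6665%, W = 2148.9503 kJ, Qc = 2662.1457 kJ


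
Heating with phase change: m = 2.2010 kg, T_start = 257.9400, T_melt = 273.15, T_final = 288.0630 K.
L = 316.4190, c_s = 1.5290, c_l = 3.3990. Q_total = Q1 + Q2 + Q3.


Q1 (sensible, solid) = 2.2010 * 1.5290 * 15.2100 = 51.1867 kJ
Q2 (latent) = 2.2010 * 316.4190 = 696.4382 kJ
Q3 (sensible, liquid) = 2.2010 * 3.3990 * 14.9130 = 111.5671 kJ
Q_total = 859.1920 kJ

859.1920 kJ


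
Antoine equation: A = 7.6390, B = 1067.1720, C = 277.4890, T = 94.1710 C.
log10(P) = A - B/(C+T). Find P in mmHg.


C+T = 371.6600
B/(C+T) = 2.8714
log10(P) = 7.6390 - 2.8714 = 4.7676
P = 10^4.7676 = 58564.3999 mmHg

58564.3999 mmHg


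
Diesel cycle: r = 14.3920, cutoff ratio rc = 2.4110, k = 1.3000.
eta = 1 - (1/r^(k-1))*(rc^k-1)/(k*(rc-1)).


r^(k-1) = 2.2255
rc^k = 3.1395
eta = 0.4759 = 47.5918%

47.5918%


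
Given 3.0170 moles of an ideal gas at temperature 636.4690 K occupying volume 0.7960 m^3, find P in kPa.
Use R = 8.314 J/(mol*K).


P = nRT/V = 3.0170 * 8.314 * 636.4690 / 0.7960
= 15964.7671 / 0.7960 = 20056.2400 Pa = 20.0562 kPa

20.0562 kPa


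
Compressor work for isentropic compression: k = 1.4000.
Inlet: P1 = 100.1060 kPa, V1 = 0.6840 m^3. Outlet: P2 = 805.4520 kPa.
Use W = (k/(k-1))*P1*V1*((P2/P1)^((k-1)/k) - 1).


(k-1)/k = 0.2857
(P2/P1)^exp = 1.8144
W = 3.5000 * 100.1060 * 0.6840 * (1.8144 - 1) = 195.1780 kJ

195.1780 kJ


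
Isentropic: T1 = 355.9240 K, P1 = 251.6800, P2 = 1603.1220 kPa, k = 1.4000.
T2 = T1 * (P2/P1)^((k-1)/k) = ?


(k-1)/k = 0.2857
(P2/P1)^exp = 1.6973
T2 = 355.9240 * 1.6973 = 604.0950 K

604.0950 K


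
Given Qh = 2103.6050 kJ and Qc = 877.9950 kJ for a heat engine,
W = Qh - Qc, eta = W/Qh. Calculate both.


W = 2103.6050 - 877.9950 = 1225.6100 kJ
eta = 1225.6100 / 2103.6050 = 0.5826 = 58.2624%

W = 1225.6100 kJ, eta = 58.2624%


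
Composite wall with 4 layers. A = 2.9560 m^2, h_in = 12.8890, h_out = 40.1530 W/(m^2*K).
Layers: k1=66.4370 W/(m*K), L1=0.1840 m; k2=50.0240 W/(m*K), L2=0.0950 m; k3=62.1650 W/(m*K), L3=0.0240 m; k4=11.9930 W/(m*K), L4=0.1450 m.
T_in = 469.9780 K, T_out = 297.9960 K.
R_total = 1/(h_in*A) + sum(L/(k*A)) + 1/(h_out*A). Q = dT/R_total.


R_conv_in = 1/(12.8890*2.9560) = 0.0262
R_1 = 0.1840/(66.4370*2.9560) = 0.0009
R_2 = 0.0950/(50.0240*2.9560) = 0.0006
R_3 = 0.0240/(62.1650*2.9560) = 0.0001
R_4 = 0.1450/(11.9930*2.9560) = 0.0041
R_conv_out = 1/(40.1530*2.9560) = 0.0084
R_total = 0.0405 K/W
Q = 171.9820 / 0.0405 = 4249.4024 W

R_total = 0.0405 K/W, Q = 4249.4024 W


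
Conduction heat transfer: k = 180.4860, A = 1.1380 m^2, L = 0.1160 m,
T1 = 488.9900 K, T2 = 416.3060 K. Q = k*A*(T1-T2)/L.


dT = 72.6840 K
Q = 180.4860 * 1.1380 * 72.6840 / 0.1160 = 128696.4634 W

128696.4634 W


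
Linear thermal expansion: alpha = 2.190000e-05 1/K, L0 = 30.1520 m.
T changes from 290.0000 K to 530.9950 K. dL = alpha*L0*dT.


dT = 240.9950 K
dL = 2.190000e-05 * 30.1520 * 240.9950 = 0.159136 m
L_final = 30.311136 m

dL = 0.159136 m


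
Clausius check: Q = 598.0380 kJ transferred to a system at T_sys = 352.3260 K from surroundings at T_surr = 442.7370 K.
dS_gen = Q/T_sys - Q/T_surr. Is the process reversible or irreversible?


dS_sys = 598.0380/352.3260 = 1.6974 kJ/K
dS_surr = -598.0380/442.7370 = -1.3508 kJ/K
dS_gen = 1.6974 - 1.3508 = 0.3466 kJ/K (irreversible)

dS_gen = 0.3466 kJ/K, irreversible


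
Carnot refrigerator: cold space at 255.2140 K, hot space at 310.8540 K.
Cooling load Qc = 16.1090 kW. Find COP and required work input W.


COP = 255.2140 / 55.6400 = 4.5869
W = 16.1090 / 4.5869 = 3.5120 kW

COP = 4.5869, W = 3.5120 kW


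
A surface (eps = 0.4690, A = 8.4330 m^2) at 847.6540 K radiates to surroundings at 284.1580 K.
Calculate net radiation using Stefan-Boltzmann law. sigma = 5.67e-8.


T^4 = 5.1627e+11
Tsurr^4 = 6.5199e+09
Q = 0.4690 * 5.67e-8 * 8.4330 * 5.0975e+11 = 114312.2787 W

114312.2787 W


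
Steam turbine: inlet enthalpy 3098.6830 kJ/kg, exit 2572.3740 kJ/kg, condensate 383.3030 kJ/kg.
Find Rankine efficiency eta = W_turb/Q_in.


W = 526.3090 kJ/kg
Q_in = 2715.3800 kJ/kg
eta = 0.1938 = 19.3825%

eta = 19.3825%


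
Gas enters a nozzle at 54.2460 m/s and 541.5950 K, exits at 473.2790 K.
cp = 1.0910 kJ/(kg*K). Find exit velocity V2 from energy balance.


dT = 68.3160 K
2*cp*1000*dT = 149065.5120
V1^2 = 2942.6285
V2 = sqrt(152008.1405) = 389.8822 m/s

389.8822 m/s


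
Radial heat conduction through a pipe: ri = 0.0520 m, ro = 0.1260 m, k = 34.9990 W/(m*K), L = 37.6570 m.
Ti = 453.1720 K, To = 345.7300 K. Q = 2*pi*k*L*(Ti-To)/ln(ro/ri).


dT = 107.4420 K
ln(ro/ri) = 0.8850
Q = 2*pi*34.9990*37.6570*107.4420 / 0.8850 = 1005294.4758 W

1005294.4758 W


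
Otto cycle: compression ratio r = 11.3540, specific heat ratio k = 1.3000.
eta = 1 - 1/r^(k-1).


r^(k-1) = 2.0727
eta = 1 - 1/2.0727 = 0.5175 = 51.7547%

51.7547%


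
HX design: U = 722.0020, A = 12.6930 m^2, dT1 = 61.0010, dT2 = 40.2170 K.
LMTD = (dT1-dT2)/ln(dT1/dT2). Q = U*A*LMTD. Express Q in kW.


LMTD = 49.8895 K
Q = 722.0020 * 12.6930 * 49.8895 = 457206.1497 W = 457.2061 kW

457.2061 kW


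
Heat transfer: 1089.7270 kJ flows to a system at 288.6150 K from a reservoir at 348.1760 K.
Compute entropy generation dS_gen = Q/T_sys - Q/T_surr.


dS_sys = 1089.7270/288.6150 = 3.7757 kJ/K
dS_surr = -1089.7270/348.1760 = -3.1298 kJ/K
dS_gen = 3.7757 - 3.1298 = 0.6459 kJ/K (irreversible)

dS_gen = 0.6459 kJ/K, irreversible


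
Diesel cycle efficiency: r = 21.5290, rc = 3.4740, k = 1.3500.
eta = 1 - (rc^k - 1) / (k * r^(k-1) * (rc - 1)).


r^(k-1) = 2.9279
rc^k = 5.3718
eta = 0.5529 = 55.2937%

55.2937%


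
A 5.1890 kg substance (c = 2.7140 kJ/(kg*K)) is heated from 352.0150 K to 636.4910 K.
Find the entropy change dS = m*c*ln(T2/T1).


T2/T1 = 1.8081
ln(T2/T1) = 0.5923
dS = 5.1890 * 2.7140 * 0.5923 = 8.3413 kJ/K

8.3413 kJ/K


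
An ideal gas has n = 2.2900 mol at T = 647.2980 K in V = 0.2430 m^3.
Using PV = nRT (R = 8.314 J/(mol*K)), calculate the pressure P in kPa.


P = nRT/V = 2.2900 * 8.314 * 647.2980 / 0.2430
= 12323.9455 / 0.2430 = 50715.8249 Pa = 50.7158 kPa

50.7158 kPa


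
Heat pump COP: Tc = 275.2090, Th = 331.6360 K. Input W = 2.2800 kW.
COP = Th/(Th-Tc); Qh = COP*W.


COP = 331.6360 / 56.4270 = 5.8773
Qh = 5.8773 * 2.2800 = 13.4001 kW

COP = 5.8773, Qh = 13.4001 kW


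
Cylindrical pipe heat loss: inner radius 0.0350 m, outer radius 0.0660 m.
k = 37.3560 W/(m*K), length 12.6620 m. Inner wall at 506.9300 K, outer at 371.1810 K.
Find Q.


dT = 135.7490 K
ln(ro/ri) = 0.6343
Q = 2*pi*37.3560*12.6620*135.7490 / 0.6343 = 636033.3642 W

636033.3642 W


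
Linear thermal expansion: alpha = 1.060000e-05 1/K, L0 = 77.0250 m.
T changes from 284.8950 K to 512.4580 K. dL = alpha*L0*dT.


dT = 227.5630 K
dL = 1.060000e-05 * 77.0250 * 227.5630 = 0.185797 m
L_final = 77.210797 m

dL = 0.185797 m


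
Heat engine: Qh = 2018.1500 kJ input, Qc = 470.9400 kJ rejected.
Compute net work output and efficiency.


W = 2018.1500 - 470.9400 = 1547.2100 kJ
eta = 1547.2100 / 2018.1500 = 0.7666 = 76.6648%

W = 1547.2100 kJ, eta = 76.6648%


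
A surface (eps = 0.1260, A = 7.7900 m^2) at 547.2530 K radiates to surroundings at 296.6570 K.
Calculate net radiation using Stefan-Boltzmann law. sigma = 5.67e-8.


T^4 = 8.9692e+10
Tsurr^4 = 7.7449e+09
Q = 0.1260 * 5.67e-8 * 7.7900 * 8.1947e+10 = 4560.6128 W

4560.6128 W


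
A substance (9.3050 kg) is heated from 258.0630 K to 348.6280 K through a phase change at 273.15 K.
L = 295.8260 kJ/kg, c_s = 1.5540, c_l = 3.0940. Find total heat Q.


Q1 (sensible, solid) = 9.3050 * 1.5540 * 15.0870 = 218.1576 kJ
Q2 (latent) = 9.3050 * 295.8260 = 2752.6609 kJ
Q3 (sensible, liquid) = 9.3050 * 3.0940 * 75.4780 = 2172.9867 kJ
Q_total = 5143.8052 kJ

5143.8052 kJ


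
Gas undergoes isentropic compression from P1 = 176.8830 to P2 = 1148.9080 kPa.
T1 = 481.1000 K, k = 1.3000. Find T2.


(k-1)/k = 0.2308
(P2/P1)^exp = 1.5400
T2 = 481.1000 * 1.5400 = 740.8977 K

740.8977 K


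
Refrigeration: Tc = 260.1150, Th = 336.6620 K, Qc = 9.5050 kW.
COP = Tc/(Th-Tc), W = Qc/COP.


COP = 260.1150 / 76.5470 = 3.3981
W = 9.5050 / 3.3981 = 2.7971 kW

COP = 3.3981, W = 2.7971 kW


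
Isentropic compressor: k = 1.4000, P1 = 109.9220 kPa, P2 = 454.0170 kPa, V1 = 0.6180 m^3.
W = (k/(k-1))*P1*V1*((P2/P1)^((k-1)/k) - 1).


(k-1)/k = 0.2857
(P2/P1)^exp = 1.4997
W = 3.5000 * 109.9220 * 0.6180 * (1.4997 - 1) = 118.8028 kJ

118.8028 kJ


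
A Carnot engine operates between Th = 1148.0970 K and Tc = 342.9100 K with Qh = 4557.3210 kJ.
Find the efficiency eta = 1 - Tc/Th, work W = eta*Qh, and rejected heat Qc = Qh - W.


eta = 1 - 342.9100/1148.0970 = 0.7013
W = 0.7013 * 4557.3210 = 3196.1547 kJ
Qc = 4557.3210 - 3196.1547 = 1361.1663 kJ

eta = 70.1323%, W = 3196.1547 kJ, Qc = 1361.1663 kJ


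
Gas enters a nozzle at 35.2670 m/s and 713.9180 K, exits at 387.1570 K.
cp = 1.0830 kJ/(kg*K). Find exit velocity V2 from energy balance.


dT = 326.7610 K
2*cp*1000*dT = 707764.3260
V1^2 = 1243.7613
V2 = sqrt(709008.0873) = 842.0262 m/s

842.0262 m/s


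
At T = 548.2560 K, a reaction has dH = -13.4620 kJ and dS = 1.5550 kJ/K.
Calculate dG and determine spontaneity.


T*dS = 548.2560 * 1.5550 = 852.5381 kJ
dG = -13.4620 - 852.5381 = -866.0001 kJ (spontaneous)

dG = -866.0001 kJ, spontaneous


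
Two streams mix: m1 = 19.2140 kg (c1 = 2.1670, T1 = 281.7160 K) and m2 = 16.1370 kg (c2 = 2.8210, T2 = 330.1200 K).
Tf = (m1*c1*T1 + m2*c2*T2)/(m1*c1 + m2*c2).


num = 26757.6154
den = 87.1592
Tf = 306.9970 K

306.9970 K


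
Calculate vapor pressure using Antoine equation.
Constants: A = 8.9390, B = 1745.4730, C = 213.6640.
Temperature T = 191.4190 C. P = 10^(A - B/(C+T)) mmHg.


C+T = 405.0830
B/(C+T) = 4.3089
log10(P) = 8.9390 - 4.3089 = 4.6301
P = 10^4.6301 = 42665.1412 mmHg

42665.1412 mmHg


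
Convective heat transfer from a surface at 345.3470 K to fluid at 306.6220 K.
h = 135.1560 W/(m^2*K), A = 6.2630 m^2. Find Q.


dT = 38.7250 K
Q = 135.1560 * 6.2630 * 38.7250 = 32780.0165 W

32780.0165 W


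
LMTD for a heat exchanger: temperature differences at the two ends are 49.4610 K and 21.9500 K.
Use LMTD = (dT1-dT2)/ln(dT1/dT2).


dT1/dT2 = 2.2533
ln(dT1/dT2) = 0.8124
LMTD = 27.5110 / 0.8124 = 33.8631 K

33.8631 K


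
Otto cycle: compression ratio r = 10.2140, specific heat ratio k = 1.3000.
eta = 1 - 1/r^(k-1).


r^(k-1) = 2.0080
eta = 1 - 1/2.0080 = 0.5020 = 50.1986%

50.1986%


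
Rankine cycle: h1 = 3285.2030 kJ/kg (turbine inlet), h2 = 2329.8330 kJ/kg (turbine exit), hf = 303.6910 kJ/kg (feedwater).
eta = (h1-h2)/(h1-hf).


W = 955.3700 kJ/kg
Q_in = 2981.5120 kJ/kg
eta = 0.3204 = 32.0431%

eta = 32.0431%


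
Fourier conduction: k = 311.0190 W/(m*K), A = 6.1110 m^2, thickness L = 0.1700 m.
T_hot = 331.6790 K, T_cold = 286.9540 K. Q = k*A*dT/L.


dT = 44.7250 K
Q = 311.0190 * 6.1110 * 44.7250 / 0.1700 = 500035.2629 W

500035.2629 W


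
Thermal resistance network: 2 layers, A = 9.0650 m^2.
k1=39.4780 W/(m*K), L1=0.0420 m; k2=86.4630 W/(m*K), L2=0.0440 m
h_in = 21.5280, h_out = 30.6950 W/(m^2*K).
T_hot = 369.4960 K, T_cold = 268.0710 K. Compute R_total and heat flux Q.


R_conv_in = 1/(21.5280*9.0650) = 0.0051
R_1 = 0.0420/(39.4780*9.0650) = 0.0001
R_2 = 0.0440/(86.4630*9.0650) = 5.6138e-05
R_conv_out = 1/(30.6950*9.0650) = 0.0036
R_total = 0.0089 K/W
Q = 101.4250 / 0.0089 = 11406.8126 W

R_total = 0.0089 K/W, Q = 11406.8126 W


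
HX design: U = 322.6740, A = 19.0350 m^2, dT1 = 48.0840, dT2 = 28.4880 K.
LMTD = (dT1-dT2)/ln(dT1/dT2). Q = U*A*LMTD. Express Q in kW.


LMTD = 37.4351 K
Q = 322.6740 * 19.0350 * 37.4351 = 229929.8530 W = 229.9299 kW

229.9299 kW


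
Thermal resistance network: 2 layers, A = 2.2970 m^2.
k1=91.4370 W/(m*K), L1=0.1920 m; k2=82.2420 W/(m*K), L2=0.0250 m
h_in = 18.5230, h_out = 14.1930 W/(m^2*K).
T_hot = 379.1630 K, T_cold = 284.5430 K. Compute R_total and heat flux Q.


R_conv_in = 1/(18.5230*2.2970) = 0.0235
R_1 = 0.1920/(91.4370*2.2970) = 0.0009
R_2 = 0.0250/(82.2420*2.2970) = 0.0001
R_conv_out = 1/(14.1930*2.2970) = 0.0307
R_total = 0.0552 K/W
Q = 94.6200 / 0.0552 = 1713.4063 W

R_total = 0.0552 K/W, Q = 1713.4063 W


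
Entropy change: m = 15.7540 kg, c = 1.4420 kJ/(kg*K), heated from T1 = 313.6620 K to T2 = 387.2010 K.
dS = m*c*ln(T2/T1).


T2/T1 = 1.2345
ln(T2/T1) = 0.2106
dS = 15.7540 * 1.4420 * 0.2106 = 4.7849 kJ/K

4.7849 kJ/K


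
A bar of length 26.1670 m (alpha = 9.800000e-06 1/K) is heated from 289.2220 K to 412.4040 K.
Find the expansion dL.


dT = 123.1820 K
dL = 9.800000e-06 * 26.1670 * 123.1820 = 0.031588 m
L_final = 26.198588 m

dL = 0.031588 m


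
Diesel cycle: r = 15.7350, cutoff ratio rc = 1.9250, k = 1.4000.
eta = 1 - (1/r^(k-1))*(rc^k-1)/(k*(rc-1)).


r^(k-1) = 3.0112
rc^k = 2.5015
eta = 0.6150 = 61.4954%

61.4954%


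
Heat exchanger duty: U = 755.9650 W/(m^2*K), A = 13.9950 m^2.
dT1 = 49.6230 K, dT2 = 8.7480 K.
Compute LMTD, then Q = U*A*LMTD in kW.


LMTD = 23.5505 K
Q = 755.9650 * 13.9950 * 23.5505 = 249158.3097 W = 249.1583 kW

249.1583 kW


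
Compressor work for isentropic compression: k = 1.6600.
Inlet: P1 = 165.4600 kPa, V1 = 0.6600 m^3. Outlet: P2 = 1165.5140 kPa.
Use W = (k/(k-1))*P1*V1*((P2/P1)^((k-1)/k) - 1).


(k-1)/k = 0.3976
(P2/P1)^exp = 2.1731
W = 2.5152 * 165.4600 * 0.6600 * (2.1731 - 1) = 322.2177 kJ

322.2177 kJ


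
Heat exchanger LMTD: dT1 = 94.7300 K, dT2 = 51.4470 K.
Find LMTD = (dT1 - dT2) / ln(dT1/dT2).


dT1/dT2 = 1.8413
ln(dT1/dT2) = 0.6105
LMTD = 43.2830 / 0.6105 = 70.9001 K

70.9001 K


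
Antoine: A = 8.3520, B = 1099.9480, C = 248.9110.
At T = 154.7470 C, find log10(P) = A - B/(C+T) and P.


C+T = 403.6580
B/(C+T) = 2.7250
log10(P) = 8.3520 - 2.7250 = 5.6270
P = 10^5.6270 = 423691.4214 mmHg

423691.4214 mmHg


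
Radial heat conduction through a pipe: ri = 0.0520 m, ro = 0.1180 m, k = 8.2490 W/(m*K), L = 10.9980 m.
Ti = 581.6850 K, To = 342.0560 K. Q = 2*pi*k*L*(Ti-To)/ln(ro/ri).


dT = 239.6290 K
ln(ro/ri) = 0.8194
Q = 2*pi*8.2490*10.9980*239.6290 / 0.8194 = 166692.7160 W

166692.7160 W


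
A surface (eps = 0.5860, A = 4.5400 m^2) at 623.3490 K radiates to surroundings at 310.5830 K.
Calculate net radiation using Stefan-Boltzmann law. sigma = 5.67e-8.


T^4 = 1.5098e+11
Tsurr^4 = 9.3049e+09
Q = 0.5860 * 5.67e-8 * 4.5400 * 1.4168e+11 = 21371.5558 W

21371.5558 W


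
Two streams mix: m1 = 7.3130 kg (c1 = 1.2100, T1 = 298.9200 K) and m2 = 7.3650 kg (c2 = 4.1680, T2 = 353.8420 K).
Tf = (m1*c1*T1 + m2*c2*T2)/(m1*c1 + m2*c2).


num = 13507.0635
den = 39.5461
Tf = 341.5528 K

341.5528 K


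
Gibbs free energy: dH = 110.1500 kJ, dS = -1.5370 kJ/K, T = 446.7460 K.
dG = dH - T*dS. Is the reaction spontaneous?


T*dS = 446.7460 * -1.5370 = -686.6486 kJ
dG = 110.1500 + 686.6486 = 796.7986 kJ (non-spontaneous)

dG = 796.7986 kJ, non-spontaneous


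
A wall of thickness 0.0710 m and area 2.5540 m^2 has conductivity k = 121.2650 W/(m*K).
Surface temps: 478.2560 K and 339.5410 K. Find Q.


dT = 138.7150 K
Q = 121.2650 * 2.5540 * 138.7150 / 0.0710 = 605092.0424 W

605092.0424 W


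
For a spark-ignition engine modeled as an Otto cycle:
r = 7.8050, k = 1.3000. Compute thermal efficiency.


r^(k-1) = 1.8523
eta = 1 - 1/1.8523 = 0.4601 = 46.0131%

46.0131%


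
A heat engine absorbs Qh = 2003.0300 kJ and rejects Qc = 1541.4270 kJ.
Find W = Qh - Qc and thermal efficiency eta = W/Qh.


W = 2003.0300 - 1541.4270 = 461.6030 kJ
eta = 461.6030 / 2003.0300 = 0.2305 = 23.0452%

W = 461.6030 kJ, eta = 23.0452%


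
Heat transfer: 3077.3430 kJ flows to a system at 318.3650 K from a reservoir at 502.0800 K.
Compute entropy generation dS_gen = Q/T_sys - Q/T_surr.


dS_sys = 3077.3430/318.3650 = 9.6661 kJ/K
dS_surr = -3077.3430/502.0800 = -6.1292 kJ/K
dS_gen = 9.6661 - 6.1292 = 3.5369 kJ/K (irreversible)

dS_gen = 3.5369 kJ/K, irreversible


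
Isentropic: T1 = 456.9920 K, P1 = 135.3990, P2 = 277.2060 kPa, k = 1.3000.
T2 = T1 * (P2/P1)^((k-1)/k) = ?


(k-1)/k = 0.2308
(P2/P1)^exp = 1.1798
T2 = 456.9920 * 1.1798 = 539.1642 K

539.1642 K


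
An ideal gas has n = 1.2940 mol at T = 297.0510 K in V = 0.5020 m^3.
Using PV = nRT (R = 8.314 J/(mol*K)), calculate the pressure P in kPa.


P = nRT/V = 1.2940 * 8.314 * 297.0510 / 0.5020
= 3195.7685 / 0.5020 = 6366.0728 Pa = 6.3661 kPa

6.3661 kPa


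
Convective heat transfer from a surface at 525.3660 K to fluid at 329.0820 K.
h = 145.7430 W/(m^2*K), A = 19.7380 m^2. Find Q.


dT = 196.2840 K
Q = 145.7430 * 19.7380 * 196.2840 = 564645.3413 W

564645.3413 W


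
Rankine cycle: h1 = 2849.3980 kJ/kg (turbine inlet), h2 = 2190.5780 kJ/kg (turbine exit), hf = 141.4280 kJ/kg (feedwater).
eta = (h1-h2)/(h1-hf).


W = 658.8200 kJ/kg
Q_in = 2707.9700 kJ/kg
eta = 0.2433 = 24.3289%

eta = 24.3289%


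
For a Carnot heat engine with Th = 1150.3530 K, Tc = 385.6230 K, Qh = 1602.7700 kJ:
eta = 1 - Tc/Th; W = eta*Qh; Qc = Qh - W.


eta = 1 - 385.6230/1150.3530 = 0.6648
W = 0.6648 * 1602.7700 = 1065.4871 kJ
Qc = 1602.7700 - 1065.4871 = 537.2829 kJ

eta = 66.4779%, W = 1065.4871 kJ, Qc = 537.2829 kJ


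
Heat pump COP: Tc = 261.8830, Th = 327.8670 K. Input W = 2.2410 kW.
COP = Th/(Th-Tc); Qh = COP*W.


COP = 327.8670 / 65.9840 = 4.9689
Qh = 4.9689 * 2.2410 = 11.1353 kW

COP = 4.9689, Qh = 11.1353 kW


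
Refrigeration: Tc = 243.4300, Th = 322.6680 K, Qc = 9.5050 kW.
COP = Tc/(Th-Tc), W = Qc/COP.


COP = 243.4300 / 79.2380 = 3.0721
W = 9.5050 / 3.0721 = 3.0939 kW

COP = 3.0721, W = 3.0939 kW


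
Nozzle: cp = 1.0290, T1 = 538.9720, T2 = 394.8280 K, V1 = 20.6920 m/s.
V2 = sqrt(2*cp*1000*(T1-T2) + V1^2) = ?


dT = 144.1440 K
2*cp*1000*dT = 296648.3520
V1^2 = 428.1589
V2 = sqrt(297076.5109) = 545.0473 m/s

545.0473 m/s


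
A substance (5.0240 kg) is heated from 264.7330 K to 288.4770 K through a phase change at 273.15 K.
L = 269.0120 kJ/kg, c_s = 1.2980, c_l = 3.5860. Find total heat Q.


Q1 (sensible, solid) = 5.0240 * 1.2980 * 8.4170 = 54.8885 kJ
Q2 (latent) = 5.0240 * 269.0120 = 1351.5163 kJ
Q3 (sensible, liquid) = 5.0240 * 3.5860 * 15.3270 = 276.1322 kJ
Q_total = 1682.5370 kJ

1682.5370 kJ


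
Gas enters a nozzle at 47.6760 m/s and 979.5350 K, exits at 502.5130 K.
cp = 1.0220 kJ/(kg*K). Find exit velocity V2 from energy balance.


dT = 477.0220 K
2*cp*1000*dT = 975032.9680
V1^2 = 2273.0010
V2 = sqrt(977305.9690) = 988.5879 m/s

988.5879 m/s


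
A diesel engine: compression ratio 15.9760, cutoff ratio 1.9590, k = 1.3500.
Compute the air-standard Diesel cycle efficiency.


r^(k-1) = 2.6376
rc^k = 2.4788
eta = 0.5669 = 56.6936%

56.6936%


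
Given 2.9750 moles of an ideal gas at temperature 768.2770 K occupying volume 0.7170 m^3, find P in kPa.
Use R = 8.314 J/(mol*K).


P = nRT/V = 2.9750 * 8.314 * 768.2770 / 0.7170
= 19002.6786 / 0.7170 = 26503.0384 Pa = 26.5030 kPa

26.5030 kPa


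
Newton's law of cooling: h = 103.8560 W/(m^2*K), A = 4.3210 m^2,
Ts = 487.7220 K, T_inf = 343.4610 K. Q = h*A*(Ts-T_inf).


dT = 144.2610 K
Q = 103.8560 * 4.3210 * 144.2610 = 64738.8226 W

64738.8226 W


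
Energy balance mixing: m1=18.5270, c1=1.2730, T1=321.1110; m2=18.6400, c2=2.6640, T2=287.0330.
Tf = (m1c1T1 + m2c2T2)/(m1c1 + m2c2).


num = 21826.5477
den = 73.2418
Tf = 298.0066 K

298.0066 K


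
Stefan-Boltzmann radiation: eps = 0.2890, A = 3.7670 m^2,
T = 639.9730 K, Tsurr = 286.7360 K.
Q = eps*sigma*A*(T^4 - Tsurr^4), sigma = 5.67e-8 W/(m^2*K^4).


T^4 = 1.6774e+11
Tsurr^4 = 6.7597e+09
Q = 0.2890 * 5.67e-8 * 3.7670 * 1.6098e+11 = 9937.0982 W

9937.0982 W


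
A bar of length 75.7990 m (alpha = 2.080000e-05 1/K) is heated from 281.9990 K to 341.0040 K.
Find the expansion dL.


dT = 59.0050 K
dL = 2.080000e-05 * 75.7990 * 59.0050 = 0.093028 m
L_final = 75.892028 m

dL = 0.093028 m


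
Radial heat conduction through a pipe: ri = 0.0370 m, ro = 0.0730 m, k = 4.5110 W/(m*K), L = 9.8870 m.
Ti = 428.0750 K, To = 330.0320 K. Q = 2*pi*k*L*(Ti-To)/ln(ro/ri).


dT = 98.0430 K
ln(ro/ri) = 0.6795
Q = 2*pi*4.5110*9.8870*98.0430 / 0.6795 = 40431.3105 W

40431.3105 W


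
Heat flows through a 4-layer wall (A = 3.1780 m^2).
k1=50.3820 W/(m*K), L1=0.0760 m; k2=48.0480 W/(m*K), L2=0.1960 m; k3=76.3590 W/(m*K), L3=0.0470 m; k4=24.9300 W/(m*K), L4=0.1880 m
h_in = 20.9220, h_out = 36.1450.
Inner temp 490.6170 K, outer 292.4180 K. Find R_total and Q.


R_conv_in = 1/(20.9220*3.1780) = 0.0150
R_1 = 0.0760/(50.3820*3.1780) = 0.0005
R_2 = 0.1960/(48.0480*3.1780) = 0.0013
R_3 = 0.0470/(76.3590*3.1780) = 0.0002
R_4 = 0.1880/(24.9300*3.1780) = 0.0024
R_conv_out = 1/(36.1450*3.1780) = 0.0087
R_total = 0.0281 K/W
Q = 198.1990 / 0.0281 = 7060.8186 W

R_total = 0.0281 K/W, Q = 7060.8186 W


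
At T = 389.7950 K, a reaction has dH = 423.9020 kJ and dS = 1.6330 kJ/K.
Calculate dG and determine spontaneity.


T*dS = 389.7950 * 1.6330 = 636.5352 kJ
dG = 423.9020 - 636.5352 = -212.6332 kJ (spontaneous)

dG = -212.6332 kJ, spontaneous


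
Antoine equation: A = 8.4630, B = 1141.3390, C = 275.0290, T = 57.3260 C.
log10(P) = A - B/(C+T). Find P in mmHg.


C+T = 332.3550
B/(C+T) = 3.4341
log10(P) = 8.4630 - 3.4341 = 5.0289
P = 10^5.0289 = 106881.8416 mmHg

106881.8416 mmHg


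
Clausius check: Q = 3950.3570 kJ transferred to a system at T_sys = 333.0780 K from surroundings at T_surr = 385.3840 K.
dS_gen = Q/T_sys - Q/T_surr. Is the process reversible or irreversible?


dS_sys = 3950.3570/333.0780 = 11.8602 kJ/K
dS_surr = -3950.3570/385.3840 = -10.2504 kJ/K
dS_gen = 11.8602 - 10.2504 = 1.6097 kJ/K (irreversible)

dS_gen = 1.6097 kJ/K, irreversible


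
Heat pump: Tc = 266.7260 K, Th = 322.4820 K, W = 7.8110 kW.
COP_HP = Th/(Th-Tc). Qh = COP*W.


COP = 322.4820 / 55.7560 = 5.7838
Qh = 5.7838 * 7.8110 = 45.1773 kW

COP = 5.7838, Qh = 45.1773 kW


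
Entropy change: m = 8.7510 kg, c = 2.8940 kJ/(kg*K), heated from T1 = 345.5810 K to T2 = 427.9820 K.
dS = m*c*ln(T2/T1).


T2/T1 = 1.2384
ln(T2/T1) = 0.2139
dS = 8.7510 * 2.8940 * 0.2139 = 5.4159 kJ/K

5.4159 kJ/K


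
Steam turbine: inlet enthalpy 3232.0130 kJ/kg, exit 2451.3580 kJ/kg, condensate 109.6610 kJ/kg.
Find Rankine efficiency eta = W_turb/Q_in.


W = 780.6550 kJ/kg
Q_in = 3122.3520 kJ/kg
eta = 0.2500 = 25.0021%

eta = 25.0021%


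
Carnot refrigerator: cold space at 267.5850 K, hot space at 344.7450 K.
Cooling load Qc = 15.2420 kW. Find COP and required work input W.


COP = 267.5850 / 77.1600 = 3.4679
W = 15.2420 / 3.4679 = 4.3951 kW

COP = 3.4679, W = 4.3951 kW


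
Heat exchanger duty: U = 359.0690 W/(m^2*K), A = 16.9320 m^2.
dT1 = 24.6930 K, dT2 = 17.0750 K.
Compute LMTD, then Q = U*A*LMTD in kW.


LMTD = 20.6503 K
Q = 359.0690 * 16.9320 * 20.6503 = 125549.0146 W = 125.5490 kW

125.5490 kW


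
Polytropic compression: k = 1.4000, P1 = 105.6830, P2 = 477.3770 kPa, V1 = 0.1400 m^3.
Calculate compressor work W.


(k-1)/k = 0.2857
(P2/P1)^exp = 1.5385
W = 3.5000 * 105.6830 * 0.1400 * (1.5385 - 1) = 27.8868 kJ

27.8868 kJ


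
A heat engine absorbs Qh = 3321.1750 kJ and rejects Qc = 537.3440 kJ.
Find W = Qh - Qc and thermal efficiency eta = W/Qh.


W = 3321.1750 - 537.3440 = 2783.8310 kJ
eta = 2783.8310 / 3321.1750 = 0.8382 = 83.8207%

W = 2783.8310 kJ, eta = 83.8207%


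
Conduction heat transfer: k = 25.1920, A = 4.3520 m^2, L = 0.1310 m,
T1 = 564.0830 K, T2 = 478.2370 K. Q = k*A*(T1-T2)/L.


dT = 85.8460 K
Q = 25.1920 * 4.3520 * 85.8460 / 0.1310 = 71845.6209 W

71845.6209 W


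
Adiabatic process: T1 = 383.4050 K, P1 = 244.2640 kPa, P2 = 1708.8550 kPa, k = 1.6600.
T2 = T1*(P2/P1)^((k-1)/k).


(k-1)/k = 0.3976
(P2/P1)^exp = 2.1672
T2 = 383.4050 * 2.1672 = 830.9221 K

830.9221 K


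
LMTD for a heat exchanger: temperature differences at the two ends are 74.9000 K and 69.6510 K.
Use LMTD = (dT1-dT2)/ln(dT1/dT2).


dT1/dT2 = 1.0754
ln(dT1/dT2) = 0.0727
LMTD = 5.2490 / 0.0727 = 72.2437 K

72.2437 K


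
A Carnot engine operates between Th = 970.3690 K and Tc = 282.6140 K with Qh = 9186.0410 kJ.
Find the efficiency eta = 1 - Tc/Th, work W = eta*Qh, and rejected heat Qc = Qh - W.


eta = 1 - 282.6140/970.3690 = 0.7088
W = 0.7088 * 9186.0410 = 6510.6631 kJ
Qc = 9186.0410 - 6510.6631 = 2675.3779 kJ

eta = 70.8756%, W = 6510.6631 kJ, Qc = 2675.3779 kJ


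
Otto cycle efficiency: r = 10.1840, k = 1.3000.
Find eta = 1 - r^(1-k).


r^(k-1) = 2.0062
eta = 1 - 1/2.0062 = 0.5015 = 50.1547%

50.1547%


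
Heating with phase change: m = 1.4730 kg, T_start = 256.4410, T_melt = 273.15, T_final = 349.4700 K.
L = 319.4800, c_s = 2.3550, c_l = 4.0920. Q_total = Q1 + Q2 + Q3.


Q1 (sensible, solid) = 1.4730 * 2.3550 * 16.7090 = 57.9621 kJ
Q2 (latent) = 1.4730 * 319.4800 = 470.5940 kJ
Q3 (sensible, liquid) = 1.4730 * 4.0920 * 76.3200 = 460.0200 kJ
Q_total = 988.5762 kJ

988.5762 kJ


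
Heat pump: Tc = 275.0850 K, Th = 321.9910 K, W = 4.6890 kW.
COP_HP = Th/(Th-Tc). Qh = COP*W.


COP = 321.9910 / 46.9060 = 6.8646
Qh = 6.8646 * 4.6890 = 32.1881 kW

COP = 6.8646, Qh = 32.1881 kW


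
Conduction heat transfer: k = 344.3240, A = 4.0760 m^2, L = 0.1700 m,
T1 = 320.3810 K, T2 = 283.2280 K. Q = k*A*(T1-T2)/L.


dT = 37.1530 K
Q = 344.3240 * 4.0760 * 37.1530 / 0.1700 = 306723.0657 W

306723.0657 W


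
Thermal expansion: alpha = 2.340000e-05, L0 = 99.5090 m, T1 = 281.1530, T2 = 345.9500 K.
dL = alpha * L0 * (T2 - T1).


dT = 64.7970 K
dL = 2.340000e-05 * 99.5090 * 64.7970 = 0.150881 m
L_final = 99.659881 m

dL = 0.150881 m


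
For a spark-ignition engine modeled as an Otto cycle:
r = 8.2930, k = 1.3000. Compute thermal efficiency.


r^(k-1) = 1.8863
eta = 1 - 1/1.8863 = 0.4699 = 46.9865%

46.9865%


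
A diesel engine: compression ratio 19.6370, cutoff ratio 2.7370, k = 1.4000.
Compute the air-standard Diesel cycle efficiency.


r^(k-1) = 3.2903
rc^k = 4.0943
eta = 0.6133 = 61.3267%

61.3267%


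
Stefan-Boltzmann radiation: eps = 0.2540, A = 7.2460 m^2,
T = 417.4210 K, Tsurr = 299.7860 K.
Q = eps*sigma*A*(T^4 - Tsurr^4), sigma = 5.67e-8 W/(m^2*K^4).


T^4 = 3.0360e+10
Tsurr^4 = 8.0769e+09
Q = 0.2540 * 5.67e-8 * 7.2460 * 2.2283e+10 = 2325.3280 W

2325.3280 W


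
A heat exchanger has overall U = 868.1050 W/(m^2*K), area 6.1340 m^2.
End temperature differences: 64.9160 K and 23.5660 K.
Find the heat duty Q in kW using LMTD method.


LMTD = 40.8077 K
Q = 868.1050 * 6.1340 * 40.8077 = 217299.2157 W = 217.2992 kW

217.2992 kW


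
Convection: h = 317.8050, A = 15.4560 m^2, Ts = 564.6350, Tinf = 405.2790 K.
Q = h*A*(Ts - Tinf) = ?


dT = 159.3560 K
Q = 317.8050 * 15.4560 * 159.3560 = 782755.7286 W

782755.7286 W


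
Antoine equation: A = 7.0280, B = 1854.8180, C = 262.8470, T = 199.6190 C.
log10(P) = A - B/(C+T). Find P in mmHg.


C+T = 462.4660
B/(C+T) = 4.0107
log10(P) = 7.0280 - 4.0107 = 3.0173
P = 10^3.0173 = 1040.6097 mmHg

1040.6097 mmHg


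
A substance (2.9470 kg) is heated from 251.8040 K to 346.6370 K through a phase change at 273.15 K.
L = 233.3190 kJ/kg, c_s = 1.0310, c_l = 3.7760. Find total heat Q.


Q1 (sensible, solid) = 2.9470 * 1.0310 * 21.3460 = 64.8568 kJ
Q2 (latent) = 2.9470 * 233.3190 = 687.5911 kJ
Q3 (sensible, liquid) = 2.9470 * 3.7760 * 73.4870 = 817.7539 kJ
Q_total = 1570.2018 kJ

1570.2018 kJ


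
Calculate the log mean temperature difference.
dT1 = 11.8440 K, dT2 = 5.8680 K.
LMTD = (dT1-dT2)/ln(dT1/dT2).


dT1/dT2 = 2.0184
ln(dT1/dT2) = 0.7023
LMTD = 5.9760 / 0.7023 = 8.5091 K

8.5091 K


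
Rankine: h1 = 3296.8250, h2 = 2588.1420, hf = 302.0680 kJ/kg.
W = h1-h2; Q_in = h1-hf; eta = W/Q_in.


W = 708.6830 kJ/kg
Q_in = 2994.7570 kJ/kg
eta = 0.2366 = 23.6641%

eta = 23.6641%


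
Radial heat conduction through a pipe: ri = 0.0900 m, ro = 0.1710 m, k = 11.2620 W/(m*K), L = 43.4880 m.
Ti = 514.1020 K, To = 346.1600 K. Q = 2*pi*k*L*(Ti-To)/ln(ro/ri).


dT = 167.9420 K
ln(ro/ri) = 0.6419
Q = 2*pi*11.2620*43.4880*167.9420 / 0.6419 = 805170.7178 W

805170.7178 W


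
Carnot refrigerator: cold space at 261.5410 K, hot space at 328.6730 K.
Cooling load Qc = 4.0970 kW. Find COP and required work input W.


COP = 261.5410 / 67.1320 = 3.8959
W = 4.0970 / 3.8959 = 1.0516 kW

COP = 3.8959, W = 1.0516 kW


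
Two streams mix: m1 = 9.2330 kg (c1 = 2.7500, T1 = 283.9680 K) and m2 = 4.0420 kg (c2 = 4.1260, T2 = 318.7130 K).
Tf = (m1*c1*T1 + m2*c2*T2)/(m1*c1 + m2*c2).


num = 12525.4303
den = 42.0680
Tf = 297.7422 K

297.7422 K


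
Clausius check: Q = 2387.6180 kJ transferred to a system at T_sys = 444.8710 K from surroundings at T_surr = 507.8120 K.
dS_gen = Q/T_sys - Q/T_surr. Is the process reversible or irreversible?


dS_sys = 2387.6180/444.8710 = 5.3670 kJ/K
dS_surr = -2387.6180/507.8120 = -4.7018 kJ/K
dS_gen = 5.3670 - 4.7018 = 0.6652 kJ/K (irreversible)

dS_gen = 0.6652 kJ/K, irreversible


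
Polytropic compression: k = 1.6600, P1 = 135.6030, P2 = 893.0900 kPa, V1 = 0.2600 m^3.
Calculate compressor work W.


(k-1)/k = 0.3976
(P2/P1)^exp = 2.1158
W = 2.5152 * 135.6030 * 0.2600 * (2.1158 - 1) = 98.9462 kJ

98.9462 kJ


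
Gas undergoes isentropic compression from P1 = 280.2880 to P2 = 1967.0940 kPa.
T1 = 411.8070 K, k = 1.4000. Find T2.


(k-1)/k = 0.2857
(P2/P1)^exp = 1.7449
T2 = 411.8070 * 1.7449 = 718.5732 K

718.5732 K


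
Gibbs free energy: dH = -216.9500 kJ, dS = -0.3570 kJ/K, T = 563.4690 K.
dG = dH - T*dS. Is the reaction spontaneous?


T*dS = 563.4690 * -0.3570 = -201.1584 kJ
dG = -216.9500 + 201.1584 = -15.7916 kJ (spontaneous)

dG = -15.7916 kJ, spontaneous


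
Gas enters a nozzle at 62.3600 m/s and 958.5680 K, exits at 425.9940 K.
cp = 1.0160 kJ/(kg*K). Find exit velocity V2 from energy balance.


dT = 532.5740 K
2*cp*1000*dT = 1082190.3680
V1^2 = 3888.7696
V2 = sqrt(1086079.1376) = 1042.1512 m/s

1042.1512 m/s
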